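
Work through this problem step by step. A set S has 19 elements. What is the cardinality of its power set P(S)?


The power set of a set with n elements has 2^n elements.
|P(S)| = 2^19 = 524288

524288


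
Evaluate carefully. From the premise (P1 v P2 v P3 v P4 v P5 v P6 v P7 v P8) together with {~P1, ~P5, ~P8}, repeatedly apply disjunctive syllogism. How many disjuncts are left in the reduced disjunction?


Original disjuncts (8): P1, P2, P3, P4, P5, P6, P7, P8
Negated (eliminate): ~P1, ~P5, ~P8
Remaining disjuncts: P2, P3, P4, P6, P7
Count = 8 - 3 = 5

5


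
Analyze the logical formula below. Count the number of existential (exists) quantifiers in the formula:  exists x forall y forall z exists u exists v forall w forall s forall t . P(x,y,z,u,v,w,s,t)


Quantifier prefix: exists x forall y forall z exists u exists v forall w forall s forall t
Mark each quantifier type:
  E U U E E U U U
Universal count = 5, Existential count = 3
Asked for existential (exists) quantifiers: 3

3


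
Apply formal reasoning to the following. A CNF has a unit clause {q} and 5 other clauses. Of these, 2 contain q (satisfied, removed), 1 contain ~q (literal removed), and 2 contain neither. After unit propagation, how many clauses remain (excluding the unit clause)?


Satisfied (removed): 2
Shortened (remain): 1
Unchanged (remain): 2
Remaining = 1 + 2 = 3

3


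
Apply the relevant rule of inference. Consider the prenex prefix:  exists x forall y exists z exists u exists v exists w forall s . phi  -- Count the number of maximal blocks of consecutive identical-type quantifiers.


Quantifier-type sequence: E A E E E E A  (A=forall, E=exists)
Group into maximal same-type runs:
  Ex1 | Ax1 | Ex4 | Ax1
Number of blocks = 4

4


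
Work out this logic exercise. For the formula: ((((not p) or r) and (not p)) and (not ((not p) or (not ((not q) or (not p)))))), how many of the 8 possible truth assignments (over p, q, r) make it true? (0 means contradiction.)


Check all 8 assignments:
p=0, q=0, r=0: 0
p=0, q=0, r=1: 0
p=0, q=1, r=0: 0
p=0, q=1, r=1: 0
p=1, q=0, r=0: 0
p=1, q=0, r=1: 0
p=1, q=1, r=0: 0
p=1, q=1, r=1: 0
Count of True = 0

0


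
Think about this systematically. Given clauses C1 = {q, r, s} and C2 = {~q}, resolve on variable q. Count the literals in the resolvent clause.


Remove q from C1 and ~q from C2.
C1 remainder: {r, s}
C2 remainder: {}
Union (resolvent): {r, s}
Resolvent has 2 literal(s).

2


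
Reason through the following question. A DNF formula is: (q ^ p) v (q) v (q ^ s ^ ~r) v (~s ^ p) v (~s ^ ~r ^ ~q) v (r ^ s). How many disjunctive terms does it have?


A DNF formula is a disjunction of terms (conjunctions).
Terms are separated by v.
Counting the disjuncts: 6 terms.

6


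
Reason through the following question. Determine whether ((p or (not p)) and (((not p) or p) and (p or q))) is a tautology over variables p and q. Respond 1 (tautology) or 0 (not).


Check all 4 assignments:
p=0, q=0: 0
p=0, q=1: 1
p=1, q=0: 1
p=1, q=1: 1
Satisfying count = 3/4.
Tautology iff count = 4: no.

0


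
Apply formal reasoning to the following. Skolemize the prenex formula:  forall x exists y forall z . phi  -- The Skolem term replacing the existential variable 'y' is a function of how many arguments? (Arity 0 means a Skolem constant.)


Quantifier prefix: forall x exists y forall z
'y' is existentially quantified at position 2.
Universal variables preceding it: x
Skolem function arity = 1

1


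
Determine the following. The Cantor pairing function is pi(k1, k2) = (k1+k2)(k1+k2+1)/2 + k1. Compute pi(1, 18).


k1 + k2 = 19
(k1+k2)(k1+k2+1)/2 = 19 * 20 / 2 = 190
pi = 190 + 1 = 191

191


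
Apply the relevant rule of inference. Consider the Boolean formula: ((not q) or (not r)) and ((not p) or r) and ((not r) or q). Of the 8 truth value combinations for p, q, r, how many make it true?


Evaluate all 8 assignments for p, q, r:
p=0, q=0, r=0: 1
p=0, q=0, r=1: 0
p=0, q=1, r=0: 1
p=0, q=1, r=1: 0
p=1, q=0, r=0: 0
p=1, q=0, r=1: 0
p=1, q=1, r=0: 0
p=1, q=1, r=1: 0
Satisfying count = 2

2


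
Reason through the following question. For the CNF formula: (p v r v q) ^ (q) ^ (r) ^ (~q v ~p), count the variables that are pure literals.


Check each variable for pure literal status:
p: mixed (not pure)
q: mixed (not pure)
r: pure positive
Pure literal count = 1

1


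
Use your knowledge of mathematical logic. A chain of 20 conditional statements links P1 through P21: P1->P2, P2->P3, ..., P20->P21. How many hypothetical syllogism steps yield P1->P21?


With 20 implications in a chain connecting 21 propositions:
P1->P2, P2->P3, ..., P20->P21
Steps needed = (number of implications) - 1 = 20 - 1 = 19

19


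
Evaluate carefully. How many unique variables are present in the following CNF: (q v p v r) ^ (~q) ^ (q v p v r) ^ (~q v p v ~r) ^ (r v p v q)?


Identify each variable that appears in the formula.
Variables found: p, q, r
Count = 3

3


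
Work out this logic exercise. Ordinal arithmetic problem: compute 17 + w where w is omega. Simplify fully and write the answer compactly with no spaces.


Compute 17 + w.
Ordinal + is associative but NOT commutative; for finite n>0, n + w = w but w + n stays w+n.
Any finite left addend is absorbed by w on the right: 17 + w = w.
Result = w

w


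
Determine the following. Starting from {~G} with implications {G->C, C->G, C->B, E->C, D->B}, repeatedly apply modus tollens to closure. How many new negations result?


Initial negated facts: {~G}
Apply modus tollens to closure:
  ~G and C->G  =>  ~C
  ~C and E->C  =>  ~E
Final negated: {~C, ~E, ~G}
New negations: {~C, ~E}
Count = 2

2


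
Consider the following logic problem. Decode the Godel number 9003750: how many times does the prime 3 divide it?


Factorize 9003750 by dividing by 3 repeatedly.
Division steps: 3 divides 9003750 exactly 1 time(s).
Exponent of 3 = 1

1


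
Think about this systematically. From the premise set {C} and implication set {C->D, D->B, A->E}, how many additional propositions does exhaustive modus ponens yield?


Initial facts: {C}
Apply modus ponens to closure:
  C and C->D  =>  D
  D and D->B  =>  B
Final known: {B, C, D}
New propositions: {B, D}
Count = 2

2


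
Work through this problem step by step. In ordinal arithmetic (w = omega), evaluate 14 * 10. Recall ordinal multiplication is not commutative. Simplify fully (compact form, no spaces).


Compute 14 * 10.
Ordinal * is associative and left-distributive over +, but NOT commutative; for finite n>1, n*w = w but w*n stays w*n.
Both finite; ordinal * agrees with natural *: 14 * 10 = 140.
Result = 140

140


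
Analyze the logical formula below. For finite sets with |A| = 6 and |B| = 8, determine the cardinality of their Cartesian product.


The Cartesian product A x B contains all ordered pairs (a, b).
|A x B| = |A| * |B| = 6 * 8 = 48

48


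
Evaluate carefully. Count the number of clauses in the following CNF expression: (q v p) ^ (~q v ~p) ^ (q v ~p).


A CNF formula is a conjunction of clauses.
Clauses are separated by ^.
Counting the conjuncts: 3 clauses.

3


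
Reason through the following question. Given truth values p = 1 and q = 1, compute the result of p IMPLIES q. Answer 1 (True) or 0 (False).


p = 1, q = 1
Operation: p IMPLIES q
Evaluate: 1 IMPLIES 1 = 1

1


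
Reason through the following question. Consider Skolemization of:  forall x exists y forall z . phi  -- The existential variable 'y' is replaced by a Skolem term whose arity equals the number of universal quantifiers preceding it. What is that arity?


Quantifier prefix: forall x exists y forall z
'y' is existentially quantified at position 2.
Universal variables preceding it: x
Skolem function arity = 1

1


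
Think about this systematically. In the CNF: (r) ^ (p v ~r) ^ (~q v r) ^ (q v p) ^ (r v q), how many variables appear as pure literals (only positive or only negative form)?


Check each variable for pure literal status:
p: pure positive
q: mixed (not pure)
r: mixed (not pure)
Pure literal count = 1

1


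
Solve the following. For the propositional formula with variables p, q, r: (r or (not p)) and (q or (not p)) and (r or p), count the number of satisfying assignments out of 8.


Evaluate all 8 assignments for p, q, r:
p=0, q=0, r=0: 0
p=0, q=0, r=1: 1
p=0, q=1, r=0: 0
p=0, q=1, r=1: 1
p=1, q=0, r=0: 0
p=1, q=0, r=1: 0
p=1, q=1, r=0: 0
p=1, q=1, r=1: 1
Satisfying count = 3

3


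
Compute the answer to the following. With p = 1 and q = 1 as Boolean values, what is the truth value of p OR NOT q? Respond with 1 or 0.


p = 1, q = 1
Operation: p OR NOT q
Evaluate: 1 OR NOT 1 = 1

1


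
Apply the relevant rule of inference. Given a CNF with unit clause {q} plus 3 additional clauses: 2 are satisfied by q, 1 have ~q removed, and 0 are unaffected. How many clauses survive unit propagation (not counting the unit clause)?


Satisfied (removed): 2
Shortened (remain): 1
Unchanged (remain): 0
Remaining = 1 + 0 = 1

1


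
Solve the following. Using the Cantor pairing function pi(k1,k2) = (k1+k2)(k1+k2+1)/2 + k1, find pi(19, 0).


k1 + k2 = 19
(k1+k2)(k1+k2+1)/2 = 19 * 20 / 2 = 190
pi = 190 + 19 = 209

209


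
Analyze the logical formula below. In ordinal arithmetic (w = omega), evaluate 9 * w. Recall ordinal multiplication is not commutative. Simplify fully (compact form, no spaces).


Compute 9 * w.
Ordinal * is associative and left-distributive over +, but NOT commutative; for finite n>1, n*w = w but w*n stays w*n.
For finite n>0, n * w = sup{n*k : k<w} = w. So 9 * w = w.
Result = w

w


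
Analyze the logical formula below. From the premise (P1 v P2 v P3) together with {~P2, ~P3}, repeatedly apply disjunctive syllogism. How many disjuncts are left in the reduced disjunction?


Original disjuncts (3): P1, P2, P3
Negated (eliminate): ~P2, ~P3
Remaining disjuncts: P1
Count = 3 - 2 = 1

1


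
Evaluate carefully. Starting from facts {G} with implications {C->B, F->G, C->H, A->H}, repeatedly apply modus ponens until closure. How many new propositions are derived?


Initial facts: {G}
Apply modus ponens to closure:
  (no implication fires)
Final known: {G}
New propositions: {(none)}
Count = 0

0


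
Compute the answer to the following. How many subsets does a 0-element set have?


The power set of a set with n elements has 2^n elements.
|P(S)| = 2^0 = 1

1


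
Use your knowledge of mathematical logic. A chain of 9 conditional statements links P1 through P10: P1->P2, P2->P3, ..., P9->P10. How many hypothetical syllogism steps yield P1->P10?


With 9 implications in a chain connecting 10 propositions:
P1->P2, P2->P3, ..., P9->P10
Steps needed = (number of implications) - 1 = 9 - 1 = 8

8


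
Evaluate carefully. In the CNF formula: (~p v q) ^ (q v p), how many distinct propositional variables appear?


Identify each variable that appears in the formula.
Variables found: p, q
Count = 2

2


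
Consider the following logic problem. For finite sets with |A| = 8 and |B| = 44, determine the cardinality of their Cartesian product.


The Cartesian product A x B contains all ordered pairs (a, b).
|A x B| = |A| * |B| = 8 * 44 = 352

352


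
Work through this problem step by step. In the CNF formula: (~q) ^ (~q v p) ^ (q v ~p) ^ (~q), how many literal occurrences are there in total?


Counting literals in each clause:
Clause 1: 1 literal(s)
Clause 2: 2 literal(s)
Clause 3: 2 literal(s)
Clause 4: 1 literal(s)
Total = 6

6


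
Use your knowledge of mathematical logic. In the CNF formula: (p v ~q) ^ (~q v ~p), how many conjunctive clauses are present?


A CNF formula is a conjunction of clauses.
Clauses are separated by ^.
Counting the conjuncts: 2 clauses.

2


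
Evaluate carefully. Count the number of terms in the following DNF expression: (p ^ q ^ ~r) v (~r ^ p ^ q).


A DNF formula is a disjunction of terms (conjunctions).
Terms are separated by v.
Counting the disjuncts: 2 terms.

2


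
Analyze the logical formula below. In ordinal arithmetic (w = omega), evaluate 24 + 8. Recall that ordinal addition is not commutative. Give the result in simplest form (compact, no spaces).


Compute 24 + 8.
Ordinal + is associative but NOT commutative; for finite n>0, n + w = w but w + n stays w+n.
Both operands finite; ordinal + agrees with natural +: 24 + 8 = 32.
Result = 32

32


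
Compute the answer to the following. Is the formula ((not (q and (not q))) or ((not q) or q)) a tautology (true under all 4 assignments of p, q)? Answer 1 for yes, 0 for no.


Check all 4 assignments:
p=0, q=0: 1
p=0, q=1: 1
p=1, q=0: 1
p=1, q=1: 1
Satisfying count = 4/4.
Tautology iff count = 4: yes.

1


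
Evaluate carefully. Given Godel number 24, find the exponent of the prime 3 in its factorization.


Factorize 24 by dividing by 3 repeatedly.
Division steps: 3 divides 24 exactly 1 time(s).
Exponent of 3 = 1

1


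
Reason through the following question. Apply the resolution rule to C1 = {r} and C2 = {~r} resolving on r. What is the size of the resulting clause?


Remove r from C1 and ~r from C2.
C1 remainder: {}
C2 remainder: {}
Union (resolvent): {} (empty clause)
Resolvent has 0 literal(s).

0


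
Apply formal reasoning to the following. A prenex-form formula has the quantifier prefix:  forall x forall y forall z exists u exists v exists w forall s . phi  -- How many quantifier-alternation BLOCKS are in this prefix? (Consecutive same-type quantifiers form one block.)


Quantifier-type sequence: A A A E E E A  (A=forall, E=exists)
Group into maximal same-type runs:
  Ax3 | Ex3 | Ax1
Number of blocks = 3

3


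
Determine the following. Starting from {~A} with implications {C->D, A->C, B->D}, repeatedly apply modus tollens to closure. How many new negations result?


Initial negated facts: {~A}
Apply modus tollens to closure:
  (no implication fires)
Final negated: {~A}
New negations: {(none)}
Count = 0

0


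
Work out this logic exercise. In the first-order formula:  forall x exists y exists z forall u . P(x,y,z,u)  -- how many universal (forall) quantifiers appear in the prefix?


Quantifier prefix: forall x exists y exists z forall u
Mark each quantifier type:
  U E E U
Universal count = 2, Existential count = 2
Asked for universal (forall) quantifiers: 2

2


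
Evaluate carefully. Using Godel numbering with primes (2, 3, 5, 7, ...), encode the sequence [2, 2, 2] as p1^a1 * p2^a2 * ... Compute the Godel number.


Encode each element as an exponent of the corresponding prime:
  2^2 = 4
  3^2 = 9
  5^2 = 25
Product = 4 * 9 * 25 = 900

900


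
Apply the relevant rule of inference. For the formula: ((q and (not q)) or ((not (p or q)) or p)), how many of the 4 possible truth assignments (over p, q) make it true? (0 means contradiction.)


Check all 4 assignments:
p=0, q=0: 1
p=0, q=1: 0
p=1, q=0: 1
p=1, q=1: 1
Count of True = 3

3


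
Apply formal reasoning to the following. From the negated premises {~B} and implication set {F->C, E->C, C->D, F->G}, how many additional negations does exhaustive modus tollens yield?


Initial negated facts: {~B}
Apply modus tollens to closure:
  (no implication fires)
Final negated: {~B}
New negations: {(none)}
Count = 0

0


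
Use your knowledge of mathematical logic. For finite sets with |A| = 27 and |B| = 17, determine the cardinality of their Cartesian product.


The Cartesian product A x B contains all ordered pairs (a, b).
|A x B| = |A| * |B| = 27 * 17 = 459

459


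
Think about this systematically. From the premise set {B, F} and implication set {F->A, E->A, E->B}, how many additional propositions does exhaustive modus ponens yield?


Initial facts: {B, F}
Apply modus ponens to closure:
  F and F->A  =>  A
Final known: {A, B, F}
New propositions: {A}
Count = 1

1


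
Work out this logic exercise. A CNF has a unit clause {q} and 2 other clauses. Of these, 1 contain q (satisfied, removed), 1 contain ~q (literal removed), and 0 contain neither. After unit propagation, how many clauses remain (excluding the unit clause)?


Satisfied (removed): 1
Shortened (remain): 1
Unchanged (remain): 0
Remaining = 1 + 0 = 1

1


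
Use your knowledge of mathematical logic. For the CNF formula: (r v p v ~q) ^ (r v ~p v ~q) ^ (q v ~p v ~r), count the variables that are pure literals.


Check each variable for pure literal status:
p: mixed (not pure)
q: mixed (not pure)
r: mixed (not pure)
Pure literal count = 0

0


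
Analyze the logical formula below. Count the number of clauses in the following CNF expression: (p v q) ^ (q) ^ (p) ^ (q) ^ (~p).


A CNF formula is a conjunction of clauses.
Clauses are separated by ^.
Counting the conjuncts: 5 clauses.

5


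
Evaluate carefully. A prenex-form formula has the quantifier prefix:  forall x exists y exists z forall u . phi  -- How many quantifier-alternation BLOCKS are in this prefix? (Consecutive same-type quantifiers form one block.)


Quantifier-type sequence: A E E A  (A=forall, E=exists)
Group into maximal same-type runs:
  Ax1 | Ex2 | Ax1
Number of blocks = 3

3


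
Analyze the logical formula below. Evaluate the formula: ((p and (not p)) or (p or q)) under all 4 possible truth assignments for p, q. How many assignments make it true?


Check all 4 assignments:
p=0, q=0: 0
p=0, q=1: 1
p=1, q=0: 1
p=1, q=1: 1
Count of True = 3

3


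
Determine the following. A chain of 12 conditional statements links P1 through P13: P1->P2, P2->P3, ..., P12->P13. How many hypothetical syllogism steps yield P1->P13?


With 12 implications in a chain connecting 13 propositions:
P1->P2, P2->P3, ..., P12->P13
Steps needed = (number of implications) - 1 = 12 - 1 = 11

11


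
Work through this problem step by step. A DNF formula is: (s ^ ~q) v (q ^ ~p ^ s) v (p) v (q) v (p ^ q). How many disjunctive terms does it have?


A DNF formula is a disjunction of terms (conjunctions).
Terms are separated by v.
Counting the disjuncts: 5 terms.

5


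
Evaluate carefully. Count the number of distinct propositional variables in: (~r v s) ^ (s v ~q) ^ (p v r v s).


Identify each variable that appears in the formula.
Variables found: p, q, r, s
Count = 4

4


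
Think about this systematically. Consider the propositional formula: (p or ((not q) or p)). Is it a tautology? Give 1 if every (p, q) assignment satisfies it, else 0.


Check all 4 assignments:
p=0, q=0: 1
p=0, q=1: 0
p=1, q=0: 1
p=1, q=1: 1
Satisfying count = 3/4.
Tautology iff count = 4: no.

0


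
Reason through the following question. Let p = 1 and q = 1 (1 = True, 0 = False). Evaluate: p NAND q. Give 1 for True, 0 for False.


p = 1, q = 1
Operation: p NAND q
Evaluate: 1 NAND 1 = 0

0


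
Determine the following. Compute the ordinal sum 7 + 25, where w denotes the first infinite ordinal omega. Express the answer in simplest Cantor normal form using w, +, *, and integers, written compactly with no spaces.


Compute 7 + 25.
Ordinal + is associative but NOT commutative; for finite n>0, n + w = w but w + n stays w+n.
Both operands finite; ordinal + agrees with natural +: 7 + 25 = 32.
Result = 32

32


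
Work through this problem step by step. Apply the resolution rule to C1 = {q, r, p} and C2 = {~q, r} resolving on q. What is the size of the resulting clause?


Remove q from C1 and ~q from C2.
C1 remainder: {r, p}
C2 remainder: {r}
Union (resolvent): {p, r}
Resolvent has 2 literal(s).

2


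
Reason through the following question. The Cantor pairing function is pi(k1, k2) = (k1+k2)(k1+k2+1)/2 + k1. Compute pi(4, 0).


k1 + k2 = 4
(k1+k2)(k1+k2+1)/2 = 4 * 5 / 2 = 10
pi = 10 + 4 = 14

14


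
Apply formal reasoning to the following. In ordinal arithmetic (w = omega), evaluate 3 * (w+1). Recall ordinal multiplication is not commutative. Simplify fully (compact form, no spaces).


Compute 3 * (w+1).
Ordinal * is associative and left-distributive over +, but NOT commutative; for finite n>1, n*w = w but w*n stays w*n.
By left-distributivity: 3 * (w+1) = 3*w + 3*1 = w + 3 = w+3.
Result = w+3

w+3


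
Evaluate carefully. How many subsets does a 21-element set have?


The power set of a set with n elements has 2^n elements.
|P(S)| = 2^21 = 2097152

2097152


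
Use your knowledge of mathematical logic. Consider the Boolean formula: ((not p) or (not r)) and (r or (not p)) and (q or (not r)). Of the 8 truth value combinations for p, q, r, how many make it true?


Evaluate all 8 assignments for p, q, r:
p=0, q=0, r=0: 1
p=0, q=0, r=1: 0
p=0, q=1, r=0: 1
p=0, q=1, r=1: 1
p=1, q=0, r=0: 0
p=1, q=0, r=1: 0
p=1, q=1, r=0: 0
p=1, q=1, r=1: 0
Satisfying count = 3

3


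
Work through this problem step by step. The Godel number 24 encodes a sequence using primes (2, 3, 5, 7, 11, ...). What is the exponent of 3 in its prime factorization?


Factorize 24 by dividing by 3 repeatedly.
Division steps: 3 divides 24 exactly 1 time(s).
Exponent of 3 = 1

1


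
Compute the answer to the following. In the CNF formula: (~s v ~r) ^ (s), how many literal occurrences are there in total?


Counting literals in each clause:
Clause 1: 2 literal(s)
Clause 2: 1 literal(s)
Total = 3

3


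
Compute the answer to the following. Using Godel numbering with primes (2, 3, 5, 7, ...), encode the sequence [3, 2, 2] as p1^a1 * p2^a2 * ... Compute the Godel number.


Encode each element as an exponent of the corresponding prime:
  2^3 = 8
  3^2 = 9
  5^2 = 25
Product = 8 * 9 * 25 = 1800

1800


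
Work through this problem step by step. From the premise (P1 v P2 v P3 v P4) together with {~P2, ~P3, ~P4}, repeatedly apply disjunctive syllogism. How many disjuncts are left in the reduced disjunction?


Original disjuncts (4): P1, P2, P3, P4
Negated (eliminate): ~P2, ~P3, ~P4
Remaining disjuncts: P1
Count = 4 - 3 = 1

1


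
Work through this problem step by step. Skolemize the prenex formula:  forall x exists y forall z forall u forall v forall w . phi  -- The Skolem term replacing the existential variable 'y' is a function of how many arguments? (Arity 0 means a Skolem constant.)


Quantifier prefix: forall x exists y forall z forall u forall v forall w
'y' is existentially quantified at position 2.
Universal variables preceding it: x
Skolem function arity = 1

1


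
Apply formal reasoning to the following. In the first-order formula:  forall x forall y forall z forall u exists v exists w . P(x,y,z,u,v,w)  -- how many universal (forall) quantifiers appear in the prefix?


Quantifier prefix: forall x forall y forall z forall u exists v exists w
Mark each quantifier type:
  U U U U E E
Universal count = 4, Existential count = 2
Asked for universal (forall) quantifiers: 4

4


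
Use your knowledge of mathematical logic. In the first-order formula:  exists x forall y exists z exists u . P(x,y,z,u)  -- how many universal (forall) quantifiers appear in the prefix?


Quantifier prefix: exists x forall y exists z exists u
Mark each quantifier type:
  E U E E
Universal count = 1, Existential count = 3
Asked for universal (forall) quantifiers: 1

1


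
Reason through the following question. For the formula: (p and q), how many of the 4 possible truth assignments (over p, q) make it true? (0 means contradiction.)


Check all 4 assignments:
p=0, q=0: 0
p=0, q=1: 0
p=1, q=0: 0
p=1, q=1: 1
Count of True = 1

1


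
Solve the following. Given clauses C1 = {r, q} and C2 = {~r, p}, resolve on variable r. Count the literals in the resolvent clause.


Remove r from C1 and ~r from C2.
C1 remainder: {q}
C2 remainder: {p}
Union (resolvent): {p, q}
Resolvent has 2 literal(s).

2


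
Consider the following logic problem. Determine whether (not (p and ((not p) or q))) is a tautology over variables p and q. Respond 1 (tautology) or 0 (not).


Check all 4 assignments:
p=0, q=0: 1
p=0, q=1: 1
p=1, q=0: 1
p=1, q=1: 0
Satisfying count = 3/4.
Tautology iff count = 4: no.

0


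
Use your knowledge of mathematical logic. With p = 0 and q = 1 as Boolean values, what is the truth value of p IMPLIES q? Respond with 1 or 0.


p = 0, q = 1
Operation: p IMPLIES q
Evaluate: 0 IMPLIES 1 = 1

1


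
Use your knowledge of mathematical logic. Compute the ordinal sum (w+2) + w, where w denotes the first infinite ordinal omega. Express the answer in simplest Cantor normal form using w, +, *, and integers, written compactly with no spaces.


Compute (w+2) + w.
Ordinal + is associative but NOT commutative; for finite n>0, n + w = w but w + n stays w+n.
(w+2) + w = w + (2+w) = w + w = w*2 (the finite tail 2 is absorbed by the right w).
Result = w*2

w*2


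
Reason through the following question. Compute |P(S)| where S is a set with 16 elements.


The power set of a set with n elements has 2^n elements.
|P(S)| = 2^16 = 65536

65536


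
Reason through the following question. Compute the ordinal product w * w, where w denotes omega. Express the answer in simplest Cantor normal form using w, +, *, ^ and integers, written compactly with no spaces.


Compute w * w.
Ordinal * is associative and left-distributive over +, but NOT commutative; for finite n>1, n*w = w but w*n stays w*n.
w * w = w^2 by definition.
Result = w^2

w^2


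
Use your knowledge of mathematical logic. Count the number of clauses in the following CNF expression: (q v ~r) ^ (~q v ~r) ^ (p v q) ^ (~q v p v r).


A CNF formula is a conjunction of clauses.
Clauses are separated by ^.
Counting the conjuncts: 4 clauses.

4


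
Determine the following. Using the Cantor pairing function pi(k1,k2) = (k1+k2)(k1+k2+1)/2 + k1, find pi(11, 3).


k1 + k2 = 14
(k1+k2)(k1+k2+1)/2 = 14 * 15 / 2 = 105
pi = 105 + 11 = 116

116


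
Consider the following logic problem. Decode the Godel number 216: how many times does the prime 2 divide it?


Factorize 216 by dividing by 2 repeatedly.
Division steps: 2 divides 216 exactly 3 time(s).
Exponent of 2 = 3

3


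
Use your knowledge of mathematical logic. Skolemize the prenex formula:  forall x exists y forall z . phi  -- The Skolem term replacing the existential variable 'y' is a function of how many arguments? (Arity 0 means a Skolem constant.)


Quantifier prefix: forall x exists y forall z
'y' is existentially quantified at position 2.
Universal variables preceding it: x
Skolem function arity = 1

1


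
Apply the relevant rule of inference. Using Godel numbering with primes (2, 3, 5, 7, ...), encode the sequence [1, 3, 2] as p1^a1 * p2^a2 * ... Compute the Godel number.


Encode each element as an exponent of the corresponding prime:
  2^1 = 2
  3^3 = 27
  5^2 = 25
Product = 2 * 27 * 25 = 1350

1350


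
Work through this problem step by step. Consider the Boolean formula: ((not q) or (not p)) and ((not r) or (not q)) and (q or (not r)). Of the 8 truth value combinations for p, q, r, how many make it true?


Evaluate all 8 assignments for p, q, r:
p=0, q=0, r=0: 1
p=0, q=0, r=1: 0
p=0, q=1, r=0: 1
p=0, q=1, r=1: 0
p=1, q=0, r=0: 1
p=1, q=0, r=1: 0
p=1, q=1, r=0: 0
p=1, q=1, r=1: 0
Satisfying count = 3

3


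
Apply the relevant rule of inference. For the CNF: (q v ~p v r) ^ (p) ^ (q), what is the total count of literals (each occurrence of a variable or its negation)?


Counting literals in each clause:
Clause 1: 3 literal(s)
Clause 2: 1 literal(s)
Clause 3: 1 literal(s)
Total = 5

5


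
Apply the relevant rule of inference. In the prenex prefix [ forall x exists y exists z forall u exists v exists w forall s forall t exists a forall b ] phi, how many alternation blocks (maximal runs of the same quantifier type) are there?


Quantifier-type sequence: A E E A E E A A E A  (A=forall, E=exists)
Group into maximal same-type runs:
  Ax1 | Ex2 | Ax1 | Ex2 | Ax2 | Ex1 | Ax1
Number of blocks = 7

7


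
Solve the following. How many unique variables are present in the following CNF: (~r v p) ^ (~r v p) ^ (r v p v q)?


Identify each variable that appears in the formula.
Variables found: p, q, r
Count = 3

3


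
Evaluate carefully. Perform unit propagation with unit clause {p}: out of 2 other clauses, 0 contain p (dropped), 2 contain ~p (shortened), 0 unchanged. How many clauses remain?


Satisfied (removed): 0
Shortened (remain): 2
Unchanged (remain): 0
Remaining = 2 + 0 = 2

2


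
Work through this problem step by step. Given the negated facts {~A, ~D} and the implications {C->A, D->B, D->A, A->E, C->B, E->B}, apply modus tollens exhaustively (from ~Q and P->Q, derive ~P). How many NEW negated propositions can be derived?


Initial negated facts: {~A, ~D}
Apply modus tollens to closure:
  ~A and C->A  =>  ~C
Final negated: {~A, ~C, ~D}
New negations: {~C}
Count = 1

1


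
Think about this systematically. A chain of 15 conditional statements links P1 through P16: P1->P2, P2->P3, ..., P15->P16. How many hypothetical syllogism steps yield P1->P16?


With 15 implications in a chain connecting 16 propositions:
P1->P2, P2->P3, ..., P15->P16
Steps needed = (number of implications) - 1 = 15 - 1 = 14

14


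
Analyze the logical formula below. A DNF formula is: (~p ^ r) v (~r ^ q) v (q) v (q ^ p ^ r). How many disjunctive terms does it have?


A DNF formula is a disjunction of terms (conjunctions).
Terms are separated by v.
Counting the disjuncts: 4 terms.

4


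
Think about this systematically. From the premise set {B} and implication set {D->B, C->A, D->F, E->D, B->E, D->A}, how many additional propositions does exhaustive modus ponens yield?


Initial facts: {B}
Apply modus ponens to closure:
  B and B->E  =>  E
  E and E->D  =>  D
  D and D->A  =>  A
  D and D->F  =>  F
Final known: {A, B, D, E, F}
New propositions: {A, D, E, F}
Count = 4

4


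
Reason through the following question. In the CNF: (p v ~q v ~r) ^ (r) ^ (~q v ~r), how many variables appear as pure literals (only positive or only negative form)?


Check each variable for pure literal status:
p: pure positive
q: pure negative
r: mixed (not pure)
Pure literal count = 2

2


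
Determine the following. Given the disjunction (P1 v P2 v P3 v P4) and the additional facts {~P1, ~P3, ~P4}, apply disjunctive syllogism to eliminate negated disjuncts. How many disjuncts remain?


Original disjuncts (4): P1, P2, P3, P4
Negated (eliminate): ~P1, ~P3, ~P4
Remaining disjuncts: P2
Count = 4 - 3 = 1

1


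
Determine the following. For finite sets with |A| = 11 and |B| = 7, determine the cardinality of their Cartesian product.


The Cartesian product A x B contains all ordered pairs (a, b).
|A x B| = |A| * |B| = 11 * 7 = 77

77


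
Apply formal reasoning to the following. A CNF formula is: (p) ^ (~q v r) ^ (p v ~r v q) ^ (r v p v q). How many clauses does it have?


A CNF formula is a conjunction of clauses.
Clauses are separated by ^.
Counting the conjuncts: 4 clauses.

4


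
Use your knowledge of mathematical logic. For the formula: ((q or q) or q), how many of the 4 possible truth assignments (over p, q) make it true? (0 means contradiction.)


Check all 4 assignments:
p=0, q=0: 0
p=0, q=1: 1
p=1, q=0: 0
p=1, q=1: 1
Count of True = 2

2


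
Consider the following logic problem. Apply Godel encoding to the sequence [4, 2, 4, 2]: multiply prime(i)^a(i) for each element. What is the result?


Encode each element as an exponent of the corresponding prime:
  2^4 = 16
  3^2 = 9
  5^4 = 625
  7^2 = 49
Product = 16 * 9 * 625 * 49 = 4410000

4410000


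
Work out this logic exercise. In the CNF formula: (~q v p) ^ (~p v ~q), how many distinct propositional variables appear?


Identify each variable that appears in the formula.
Variables found: p, q
Count = 2

2


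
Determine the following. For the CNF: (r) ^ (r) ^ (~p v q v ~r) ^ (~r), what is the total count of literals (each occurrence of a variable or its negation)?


Counting literals in each clause:
Clause 1: 1 literal(s)
Clause 2: 1 literal(s)
Clause 3: 3 literal(s)
Clause 4: 1 literal(s)
Total = 6

6


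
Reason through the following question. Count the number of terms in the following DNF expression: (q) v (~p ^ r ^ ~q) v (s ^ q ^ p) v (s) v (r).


A DNF formula is a disjunction of terms (conjunctions).
Terms are separated by v.
Counting the disjuncts: 5 terms.

5


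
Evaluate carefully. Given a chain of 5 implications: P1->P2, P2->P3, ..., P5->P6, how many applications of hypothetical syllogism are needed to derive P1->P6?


With 5 implications in a chain connecting 6 propositions:
P1->P2, P2->P3, ..., P5->P6
Steps needed = (number of implications) - 1 = 5 - 1 = 4

4


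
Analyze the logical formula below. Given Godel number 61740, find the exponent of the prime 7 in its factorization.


Factorize 61740 by dividing by 7 repeatedly.
Division steps: 7 divides 61740 exactly 3 time(s).
Exponent of 7 = 3

3


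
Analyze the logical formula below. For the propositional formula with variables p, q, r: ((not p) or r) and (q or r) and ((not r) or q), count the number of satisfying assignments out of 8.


Evaluate all 8 assignments for p, q, r:
p=0, q=0, r=0: 0
p=0, q=0, r=1: 0
p=0, q=1, r=0: 1
p=0, q=1, r=1: 1
p=1, q=0, r=0: 0
p=1, q=0, r=1: 0
p=1, q=1, r=0: 0
p=1, q=1, r=1: 1
Satisfying count = 3

3


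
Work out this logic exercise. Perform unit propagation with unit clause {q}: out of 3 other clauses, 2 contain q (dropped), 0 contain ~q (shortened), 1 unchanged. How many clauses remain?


Satisfied (removed): 2
Shortened (remain): 0
Unchanged (remain): 1
Remaining = 0 + 1 = 1

1


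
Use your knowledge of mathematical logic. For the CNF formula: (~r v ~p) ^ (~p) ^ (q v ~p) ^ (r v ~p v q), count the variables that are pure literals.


Check each variable for pure literal status:
p: pure negative
q: pure positive
r: mixed (not pure)
Pure literal count = 2

2


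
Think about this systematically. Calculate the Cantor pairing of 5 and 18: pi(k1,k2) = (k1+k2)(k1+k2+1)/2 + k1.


k1 + k2 = 23
(k1+k2)(k1+k2+1)/2 = 23 * 24 / 2 = 276
pi = 276 + 5 = 281

281


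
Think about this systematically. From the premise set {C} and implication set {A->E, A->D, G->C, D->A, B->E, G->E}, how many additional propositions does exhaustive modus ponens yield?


Initial facts: {C}
Apply modus ponens to closure:
  (no implication fires)
Final known: {C}
New propositions: {(none)}
Count = 0

0


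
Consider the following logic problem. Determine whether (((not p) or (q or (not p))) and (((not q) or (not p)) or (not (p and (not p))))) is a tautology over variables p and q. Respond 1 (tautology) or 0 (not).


Check all 4 assignments:
p=0, q=0: 1
p=0, q=1: 1
p=1, q=0: 0
p=1, q=1: 1
Satisfying count = 3/4.
Tautology iff count = 4: no.

0


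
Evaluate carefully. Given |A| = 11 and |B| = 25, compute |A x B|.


The Cartesian product A x B contains all ordered pairs (a, b).
|A x B| = |A| * |B| = 11 * 25 = 275

275


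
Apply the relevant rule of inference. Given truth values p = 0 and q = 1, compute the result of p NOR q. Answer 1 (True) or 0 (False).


p = 0, q = 1
Operation: p NOR q
Evaluate: 0 NOR 1 = 0

0


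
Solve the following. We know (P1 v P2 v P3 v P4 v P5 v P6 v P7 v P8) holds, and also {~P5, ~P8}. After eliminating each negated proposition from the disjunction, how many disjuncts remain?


Original disjuncts (8): P1, P2, P3, P4, P5, P6, P7, P8
Negated (eliminate): ~P5, ~P8
Remaining disjuncts: P1, P2, P3, P4, P6, P7
Count = 8 - 2 = 6

6


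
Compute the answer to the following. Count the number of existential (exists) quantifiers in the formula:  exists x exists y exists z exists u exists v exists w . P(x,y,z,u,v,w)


Quantifier prefix: exists x exists y exists z exists u exists v exists w
Mark each quantifier type:
  E E E E E E
Universal count = 0, Existential count = 6
Asked for existential (exists) quantifiers: 6

6


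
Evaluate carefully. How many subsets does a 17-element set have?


The power set of a set with n elements has 2^n elements.
|P(S)| = 2^17 = 131072

131072


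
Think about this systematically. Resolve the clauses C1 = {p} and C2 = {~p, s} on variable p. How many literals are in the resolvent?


Remove p from C1 and ~p from C2.
C1 remainder: {}
C2 remainder: {s}
Union (resolvent): {s}
Resolvent has 1 literal(s).

1


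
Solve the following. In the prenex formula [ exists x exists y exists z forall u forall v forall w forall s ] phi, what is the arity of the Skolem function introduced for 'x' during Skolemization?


Quantifier prefix: exists x exists y exists z forall u forall v forall w forall s
'x' is existentially quantified at position 1.
No universal quantifiers precede it.
Skolem function arity = 0 (a Skolem constant)

0


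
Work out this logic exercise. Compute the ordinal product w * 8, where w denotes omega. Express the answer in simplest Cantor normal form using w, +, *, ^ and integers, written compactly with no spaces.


Compute w * 8.
Ordinal * is associative and left-distributive over +, but NOT commutative; for finite n>1, n*w = w but w*n stays w*n.
w * 8 means 8 copies of w concatenated: w*8.
Result = w*8

w*8


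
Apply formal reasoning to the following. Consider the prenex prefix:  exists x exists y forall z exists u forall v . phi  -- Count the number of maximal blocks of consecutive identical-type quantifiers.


Quantifier-type sequence: E E A E A  (A=forall, E=exists)
Group into maximal same-type runs:
  Ex2 | Ax1 | Ex1 | Ax1
Number of blocks = 4

4


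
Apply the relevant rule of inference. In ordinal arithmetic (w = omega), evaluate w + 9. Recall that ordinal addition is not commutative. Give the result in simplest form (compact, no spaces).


Compute w + 9.
Ordinal + is associative but NOT commutative; for finite n>0, n + w = w but w + n stays w+n.
w + 9 is already in normal form (a successor ordinal beyond w).
Result = w+9

w+9


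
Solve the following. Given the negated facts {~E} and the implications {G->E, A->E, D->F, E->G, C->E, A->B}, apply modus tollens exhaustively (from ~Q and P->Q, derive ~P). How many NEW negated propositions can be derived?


Initial negated facts: {~E}
Apply modus tollens to closure:
  ~E and G->E  =>  ~G
  ~E and A->E  =>  ~A
  ~E and C->E  =>  ~C
Final negated: {~A, ~C, ~E, ~G}
New negations: {~A, ~C, ~G}
Count = 3

3


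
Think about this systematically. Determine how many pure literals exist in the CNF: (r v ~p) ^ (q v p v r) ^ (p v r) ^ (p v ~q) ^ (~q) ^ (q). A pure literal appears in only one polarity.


Check each variable for pure literal status:
p: mixed (not pure)
q: mixed (not pure)
r: pure positive
Pure literal count = 1

1


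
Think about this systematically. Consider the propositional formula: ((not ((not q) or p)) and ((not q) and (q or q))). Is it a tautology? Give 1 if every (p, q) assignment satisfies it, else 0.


Check all 4 assignments:
p=0, q=0: 0
p=0, q=1: 0
p=1, q=0: 0
p=1, q=1: 0
Satisfying count = 0/4.
Tautology iff count = 4: no.

0


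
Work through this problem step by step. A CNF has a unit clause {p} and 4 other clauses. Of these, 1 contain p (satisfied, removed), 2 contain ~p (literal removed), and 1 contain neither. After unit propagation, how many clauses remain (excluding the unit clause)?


Satisfied (removed): 1
Shortened (remain): 2
Unchanged (remain): 1
Remaining = 2 + 1 = 3

3


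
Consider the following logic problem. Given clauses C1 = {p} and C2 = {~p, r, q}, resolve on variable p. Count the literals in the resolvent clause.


Remove p from C1 and ~p from C2.
C1 remainder: {}
C2 remainder: {r, q}
Union (resolvent): {q, r}
Resolvent has 2 literal(s).

2


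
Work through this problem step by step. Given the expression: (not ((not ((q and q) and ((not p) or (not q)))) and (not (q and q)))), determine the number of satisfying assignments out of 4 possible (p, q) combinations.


Check all 4 assignments:
p=0, q=0: 0
p=0, q=1: 1
p=1, q=0: 0
p=1, q=1: 1
Count of True = 2

2


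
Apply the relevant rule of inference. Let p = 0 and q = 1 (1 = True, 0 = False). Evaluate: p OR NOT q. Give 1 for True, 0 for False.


p = 0, q = 1
Operation: p OR NOT q
Evaluate: 0 OR NOT 1 = 0

0
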